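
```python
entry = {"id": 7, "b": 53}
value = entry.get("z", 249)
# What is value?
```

Trace:
`entry = {"id": 7, "b": 53}` → entry = {'id': 7, 'b': 53}
`value = entry.get("z", 249)` → value = 249
So value = 249

Answer: 249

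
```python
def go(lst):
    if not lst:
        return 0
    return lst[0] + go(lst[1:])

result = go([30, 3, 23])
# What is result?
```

30 + 3 + 23 + 0 = 56

Answer: 56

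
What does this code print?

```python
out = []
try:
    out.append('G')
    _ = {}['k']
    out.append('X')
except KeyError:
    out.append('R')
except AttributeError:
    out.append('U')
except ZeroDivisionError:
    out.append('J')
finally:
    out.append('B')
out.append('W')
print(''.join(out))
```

Execution trace: 'G' (try body) → 'R' (except KeyError) → 'B' (finally) → 'W' (after the try/except). Output: GRBW

Answer: GRBW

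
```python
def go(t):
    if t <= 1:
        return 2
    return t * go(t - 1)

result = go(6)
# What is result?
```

go(6) = 6 * 5 * 4 * 3 * 2 * 2 = 1440

Answer: 1440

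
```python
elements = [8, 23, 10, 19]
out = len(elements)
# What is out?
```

Trace:
`elements = [8, 23, 10, 19]` → elements = [8, 23, 10, 19]
`out = len(elements)` → out = 4
So out = 4

Answer: 4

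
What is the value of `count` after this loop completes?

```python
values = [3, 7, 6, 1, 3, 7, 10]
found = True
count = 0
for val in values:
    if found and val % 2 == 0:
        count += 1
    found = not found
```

Count even values at even positions
`count` takes the values: 0 → 1 → 2

Answer: 2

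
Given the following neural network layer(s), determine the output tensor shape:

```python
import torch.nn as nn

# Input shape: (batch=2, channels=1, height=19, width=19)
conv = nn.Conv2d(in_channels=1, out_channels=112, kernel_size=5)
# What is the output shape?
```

Input: (2, 1, 19, 19) -> Output: (2, 112, 15, 15)

Answer: (2, 112, 15, 15)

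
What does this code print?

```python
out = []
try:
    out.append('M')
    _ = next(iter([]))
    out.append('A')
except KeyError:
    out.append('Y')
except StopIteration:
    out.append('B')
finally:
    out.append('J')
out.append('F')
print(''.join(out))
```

Execution trace: 'M' (try body) → 'B' (except StopIteration) → 'J' (finally) → 'F' (after the try/except). Output: MBJF

Answer: MBJF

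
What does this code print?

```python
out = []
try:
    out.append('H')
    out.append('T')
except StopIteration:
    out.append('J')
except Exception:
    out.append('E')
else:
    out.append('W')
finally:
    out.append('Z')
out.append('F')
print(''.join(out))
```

Execution trace: 'H' (try body) → 'T' (try body, no exception) → 'W' (else) → 'Z' (finally) → 'F' (after the try/except). Output: HTWZF

Answer: HTWZF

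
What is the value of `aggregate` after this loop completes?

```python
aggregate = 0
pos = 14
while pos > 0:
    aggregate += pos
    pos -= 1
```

Sum 14 down to 1
`aggregate` takes the values: 0 → 14 → 27 → 39 → 50 → 60 → 69 → 77 → 84 → 90 → 95 → 99 → 102 → 104 → 105

Answer: 105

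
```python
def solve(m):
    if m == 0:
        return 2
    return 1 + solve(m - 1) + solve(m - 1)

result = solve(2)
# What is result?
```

solve(m) = 1 + 2·solve(m-1), solve(0)=2. Closed form: (2+1)·2^2 - 1 = 11.

Answer: 11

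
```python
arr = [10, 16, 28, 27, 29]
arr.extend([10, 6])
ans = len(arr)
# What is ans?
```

Trace:
`arr = [10, 16, 28, 27, 29]` → arr = [10, 16, 28, 27, 29]
`arr.extend([10, 6])` → arr = [10, 16, 28, 27, 29, 10, 6]
`ans = len(arr)` → ans = 7
So ans = 7

Answer: 7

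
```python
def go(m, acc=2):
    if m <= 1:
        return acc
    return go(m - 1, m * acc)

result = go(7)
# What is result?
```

Accumulator trace (n, acc): (7, 2) -> (6, 14) -> (5, 84) -> (4, 420) -> (3, 1680) -> (2, 5040) -> (1, 10080) -> return 10080

Answer: 10080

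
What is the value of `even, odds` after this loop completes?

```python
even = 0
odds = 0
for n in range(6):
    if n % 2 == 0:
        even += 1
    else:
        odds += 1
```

Count evens and odds in range(6)
`even, odds` takes the values: (0, 0) → (1, 0) → (1, 1) → (2, 1) → (2, 2) → (3, 2) → (3, 3)

Answer: 3, 3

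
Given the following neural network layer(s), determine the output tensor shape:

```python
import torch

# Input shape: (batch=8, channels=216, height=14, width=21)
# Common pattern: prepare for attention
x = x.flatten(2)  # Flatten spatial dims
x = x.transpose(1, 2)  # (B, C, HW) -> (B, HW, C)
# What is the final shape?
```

Input: (8, 216, 14, 21) -> after flatten(2): (8, 216, 294) -> Output: (8, 294, 216)

Answer: (8, 294, 216)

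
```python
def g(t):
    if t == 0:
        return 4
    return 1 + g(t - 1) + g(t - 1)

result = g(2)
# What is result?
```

g(t) = 1 + 2·g(t-1), g(0)=4. Closed form: (4+1)·2^2 - 1 = 19.

Answer: 19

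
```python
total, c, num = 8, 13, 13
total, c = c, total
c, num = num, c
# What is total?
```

Trace:
`total, c, num = 8, 13, 13` → total = 8; c = 13; num = 13
`total, c = c, total` → total = 13; c = 8
`c, num = num, c` → c = 13; num = 8
So total = 13

Answer: 13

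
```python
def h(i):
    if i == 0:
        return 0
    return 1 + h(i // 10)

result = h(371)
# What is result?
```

Count of digits of 371: 3

Answer: 3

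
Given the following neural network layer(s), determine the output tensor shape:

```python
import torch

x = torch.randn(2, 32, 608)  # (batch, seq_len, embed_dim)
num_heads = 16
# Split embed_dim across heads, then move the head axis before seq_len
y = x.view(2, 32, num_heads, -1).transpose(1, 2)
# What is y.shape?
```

Input: (2, 32, 608) -> head_dim = 608 // 16 = 38; after view: (2, 32, 16, 38) -> after transpose(1, 2): (2, 16, 32, 38) -> Output: (2, 16, 32, 38)

Answer: (2, 16, 32, 38)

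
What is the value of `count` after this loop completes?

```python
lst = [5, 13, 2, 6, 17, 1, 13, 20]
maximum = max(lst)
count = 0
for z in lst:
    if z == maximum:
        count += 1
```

Count of max value 20 in [5, 13, 2, 6, 17, 1, 13, 20]
`count` takes the values: 0 → 1

Answer: 1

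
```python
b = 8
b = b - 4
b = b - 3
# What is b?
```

Trace:
`b = 8` → b = 8
`b = b - 4` → b = 4
`b = b - 3` → b = 1
So b = 1

Answer: 1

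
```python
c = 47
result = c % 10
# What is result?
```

Trace:
`c = 47` → c = 47
`result = c % 10` → result = 7
So result = 7

Answer: 7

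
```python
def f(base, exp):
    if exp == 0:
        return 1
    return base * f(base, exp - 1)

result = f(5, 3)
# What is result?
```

f(5, 3) = 5 * 5 * 5 = 125

Answer: 125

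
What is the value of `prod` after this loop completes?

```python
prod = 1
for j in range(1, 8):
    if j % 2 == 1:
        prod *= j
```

Product of odd numbers 1 to 7
`prod` takes the values: 1 → 3 → 15 → 105

Answer: 105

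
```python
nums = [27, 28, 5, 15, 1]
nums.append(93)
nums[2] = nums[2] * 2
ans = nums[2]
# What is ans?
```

Trace:
`nums = [27, 28, 5, 15, 1]` → nums = [27, 28, 5, 15, 1]
`nums.append(93)` → nums = [27, 28, 5, 15, 1, 93]
`nums[2] = nums[2] * 2` → nums = [27, 28, 10, 15, 1, 93]
`ans = nums[2]` → ans = 10
So ans = 10

Answer: 10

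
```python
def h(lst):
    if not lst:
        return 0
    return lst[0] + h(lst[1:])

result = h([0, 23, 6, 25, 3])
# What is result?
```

0 + 23 + 6 + 25 + 3 + 0 = 57

Answer: 57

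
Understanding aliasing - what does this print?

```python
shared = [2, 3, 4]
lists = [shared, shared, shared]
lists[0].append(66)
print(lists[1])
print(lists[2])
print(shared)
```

Key concept: list of same reference.
Step by step:
`shared = [2, 3, 4]` → shared = [2, 3, 4]
`lists = [shared, shared, shared]` → lists = [[2, 3, 4], [2, 3, 4], [2, 3, 4]]
`lists[0].append(66)` → shared = [2, 3, 4, 66]; lists = [[2, 3, 4, 66], [2, 3, 4, 66], [2, 3, 4, 66]]
`print(lists[1])` → prints [2, 3, 4, 66]
`print(lists[2])` → prints [2, 3, 4, 66]
`print(shared)` → prints [2, 3, 4, 66]

Answer:
[2, 3, 4, 66]
[2, 3, 4, 66]
[2, 3, 4, 66]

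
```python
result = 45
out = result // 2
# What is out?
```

Trace:
`result = 45` → result = 45
`out = result // 2` → out = 22
So out = 22

Answer: 22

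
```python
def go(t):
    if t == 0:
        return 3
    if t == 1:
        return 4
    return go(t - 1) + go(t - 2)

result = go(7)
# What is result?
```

Build up from base cases: go(0)=3, go(1)=4, go(2)=7, go(3)=11, go(4)=18, go(5)=29, go(6)=47, ..., go(7)=76

Answer: 76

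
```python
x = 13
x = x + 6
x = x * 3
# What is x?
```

Trace:
`x = 13` → x = 13
`x = x + 6` → x = 19
`x = x * 3` → x = 57
So x = 57

Answer: 57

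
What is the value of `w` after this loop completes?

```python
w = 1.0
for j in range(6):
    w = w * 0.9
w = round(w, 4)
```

Exponential decay: 1.0 * 0.9^6
`w` takes the values: 1.0 → 0.9 → 0.81 → 0.729 → 0.6561 → 0.59049 → 0.531441 → 0.5314

Answer: 0.5314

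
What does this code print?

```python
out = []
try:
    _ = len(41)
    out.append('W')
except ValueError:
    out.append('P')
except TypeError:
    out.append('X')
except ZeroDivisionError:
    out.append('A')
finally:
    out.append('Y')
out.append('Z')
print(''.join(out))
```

Execution trace: 'X' (except TypeError) → 'Y' (finally) → 'Z' (after the try/except). Output: XYZ

Answer: XYZ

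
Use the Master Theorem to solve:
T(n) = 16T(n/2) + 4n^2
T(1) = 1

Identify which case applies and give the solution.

a=16, b=2, f(n)=4n^2. log_2(16) = 4. Since c=2 < 4, Case 1 applies: T(n) = Θ(n^log_b(a)) = O(n^4).

Answer: O(n^4) - Case 1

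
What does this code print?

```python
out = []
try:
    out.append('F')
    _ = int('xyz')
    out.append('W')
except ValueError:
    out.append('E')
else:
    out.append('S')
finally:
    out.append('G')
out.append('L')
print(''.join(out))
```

Execution trace: 'F' (try body) → 'E' (except ValueError) → 'G' (finally) → 'L' (after the try/except). Output: FEGL

Answer: FEGL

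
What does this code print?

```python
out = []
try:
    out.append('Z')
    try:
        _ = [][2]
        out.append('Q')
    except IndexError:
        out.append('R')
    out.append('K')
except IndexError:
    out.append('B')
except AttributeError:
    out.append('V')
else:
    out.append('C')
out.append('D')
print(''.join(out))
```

Execution trace: 'Z' (try body) → 'R' (inner except IndexError) → 'K' (try body, no exception) → 'C' (else) → 'D' (after the try/except). Output: ZRKCD

Answer: ZRKCD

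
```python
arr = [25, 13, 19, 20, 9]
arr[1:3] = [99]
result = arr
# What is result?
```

Trace:
`arr = [25, 13, 19, 20, 9]` → arr = [25, 13, 19, 20, 9]
`arr[1:3] = [99]` → arr = [25, 99, 20, 9]
`result = arr` → result = [25, 99, 20, 9]
So result = [25, 99, 20, 9]

Answer: [25, 99, 20, 9]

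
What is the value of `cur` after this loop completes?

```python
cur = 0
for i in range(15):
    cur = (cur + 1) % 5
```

Increment mod 5, 15 times = 0
`cur` takes the values: 0 → 1 → 2 → 3 → 4 → 0 → 1 → 2 → 3 → 4 → 0 → 1 → 2 → 3 → 4 → 0

Answer: 0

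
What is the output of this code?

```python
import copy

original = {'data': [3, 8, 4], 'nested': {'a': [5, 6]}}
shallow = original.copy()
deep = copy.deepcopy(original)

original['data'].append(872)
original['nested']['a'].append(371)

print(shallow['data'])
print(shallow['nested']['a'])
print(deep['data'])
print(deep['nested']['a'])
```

Key concept: comparing shallow vs deep copy.
Step by step:
`original = {'data': [3, 8, 4], 'nested': {'a': [5, 6]}}` → original = {'data': [3, 8, 4], 'nested': {'a': [5, 6]}}
`shallow = original.copy()` → shallow = {'data': [3, 8, 4], 'nested': {'a': [5, 6]}}
`deep = copy.deepcopy(original)` → deep = {'data': [3, 8, 4], 'nested': {'a': [5, 6]}}
`original['data'].append(872)` → original = {'data': [3, 8, 4, 872], 'nested': {'a': [5, 6]}}; shallow = {'data': [3, 8, 4, 872], 'nested': {'a': [5, 6]}}
`original['nested']['a'].append(371)` → original = {'data': [3, 8, 4, 872], 'nested': {'a': [5, 6, 371]}}; shallow = {'data': [3, 8, 4, 872], 'nested': {'a': [5, 6, 371]}}
`print(shallow['data'])` → prints [3, 8, 4, 872]
`print(shallow['nested']['a'])` → prints [5, 6, 371]
`print(deep['data'])` → prints [3, 8, 4]
`print(deep['nested']['a'])` → prints [5, 6]

Answer:
[3, 8, 4, 872]
[5, 6, 371]
[3, 8, 4]
[5, 6]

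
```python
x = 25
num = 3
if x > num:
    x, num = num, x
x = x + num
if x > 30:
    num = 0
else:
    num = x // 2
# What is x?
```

Trace:
`x = 25` → x = 25
`num = 3` → num = 3
`if x > num: ...` → x > num is True → x = 3; num = 25
`x = x + num` → x = 28
`if x > 30: ...` → x > 30 is False, take else branch → num = 14
So x = 28

Answer: 28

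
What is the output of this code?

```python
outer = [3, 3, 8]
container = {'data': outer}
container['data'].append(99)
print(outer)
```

Key concept: dict holds reference to list.
Step by step:
`outer = [3, 3, 8]` → outer = [3, 3, 8]
`container = {'data': outer}` → container = {'data': [3, 3, 8]}
`container['data'].append(99)` → outer = [3, 3, 8, 99]; container = {'data': [3, 3, 8, 99]}
`print(outer)` → prints [3, 3, 8, 99]

Answer: [3, 3, 8, 99]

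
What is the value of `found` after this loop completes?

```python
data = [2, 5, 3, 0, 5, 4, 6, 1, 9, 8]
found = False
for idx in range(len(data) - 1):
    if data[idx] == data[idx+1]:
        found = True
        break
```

Check consecutive duplicates in [2, 5, 3, 0, 5, 4, 6, 1, 9, 8]
`found` takes the values: False

Answer: False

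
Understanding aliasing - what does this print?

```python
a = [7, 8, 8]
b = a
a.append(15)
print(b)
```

Key concept: basic list aliasing.
Step by step:
`a = [7, 8, 8]` → a = [7, 8, 8]
`b = a` → b = [7, 8, 8] (same object as a)
`a.append(15)` → a = [7, 8, 8, 15] (same object as b); b = [7, 8, 8, 15] (same object as a)
`print(b)` → prints [7, 8, 8, 15]

Answer: [7, 8, 8, 15]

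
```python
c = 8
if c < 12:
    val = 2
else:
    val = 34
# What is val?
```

Trace:
`c = 8` → c = 8
`if c < 12: ...` → c < 12 is True → val = 2
So val = 2

Answer: 2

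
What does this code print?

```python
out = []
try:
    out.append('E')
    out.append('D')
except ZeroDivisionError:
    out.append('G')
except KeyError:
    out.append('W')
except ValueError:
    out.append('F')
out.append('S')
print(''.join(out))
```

Execution trace: 'E' (try body) → 'D' (try body, no exception) → 'S' (after the try/except). Output: EDS

Answer: EDS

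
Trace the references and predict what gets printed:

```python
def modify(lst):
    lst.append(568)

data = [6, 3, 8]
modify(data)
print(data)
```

Key concept: function modifies passed list.
Step by step:
`data = [6, 3, 8]` → data = [6, 3, 8]
`modify(data)` → data = [6, 3, 8, 568]
`print(data)` → prints [6, 3, 8, 568]

Answer: [6, 3, 8, 568]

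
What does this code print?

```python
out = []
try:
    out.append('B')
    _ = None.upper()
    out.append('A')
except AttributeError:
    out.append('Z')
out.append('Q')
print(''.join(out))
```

Execution trace: 'B' (try body) → 'Z' (except AttributeError) → 'Q' (after the try/except). Output: BZQ

Answer: BZQ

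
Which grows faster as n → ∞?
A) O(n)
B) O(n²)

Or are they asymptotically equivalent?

O(n) vs O(n²): Higher order terms dominate.

Answer: B) O(n²) grows faster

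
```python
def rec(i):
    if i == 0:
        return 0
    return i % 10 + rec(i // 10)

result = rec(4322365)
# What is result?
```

Sum of digits of 4322365: 5 + 6 + 3 + 2 + 2 + 3 + 4 = 25

Answer: 25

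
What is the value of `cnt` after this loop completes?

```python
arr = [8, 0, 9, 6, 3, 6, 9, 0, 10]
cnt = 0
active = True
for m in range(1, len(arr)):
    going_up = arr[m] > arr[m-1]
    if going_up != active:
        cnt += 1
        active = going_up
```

Count direction changes in [8, 0, 9, 6, 3, 6, 9, 0, 10]
`cnt` takes the values: 0 → 1 → 2 → 3 → 4 → 5 → 6

Answer: 6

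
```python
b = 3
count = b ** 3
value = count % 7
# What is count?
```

Trace:
`b = 3` → b = 3
`count = b ** 3` → count = 27
`value = count % 7` → value = 6
So count = 27

Answer: 27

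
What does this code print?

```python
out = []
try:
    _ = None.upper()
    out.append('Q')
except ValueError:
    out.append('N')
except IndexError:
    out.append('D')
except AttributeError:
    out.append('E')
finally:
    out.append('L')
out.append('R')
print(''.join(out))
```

Execution trace: 'E' (except AttributeError) → 'L' (finally) → 'R' (after the try/except). Output: ELR

Answer: ELR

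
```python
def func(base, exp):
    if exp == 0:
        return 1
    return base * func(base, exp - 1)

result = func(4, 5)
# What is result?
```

func(4, 5) = 4 * 4 * 4 * 4 * 4 = 1024

Answer: 1024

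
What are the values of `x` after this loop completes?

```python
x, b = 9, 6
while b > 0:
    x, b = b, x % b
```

GCD of 9 and 6
`x` takes the values: 9 → 6 → 3

Answer: 3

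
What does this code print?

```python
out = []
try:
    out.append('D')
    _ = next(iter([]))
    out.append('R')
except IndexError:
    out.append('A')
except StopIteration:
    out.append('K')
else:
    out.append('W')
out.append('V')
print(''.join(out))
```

Execution trace: 'D' (try body) → 'K' (except StopIteration) → 'V' (after the try/except). Output: DKV

Answer: DKV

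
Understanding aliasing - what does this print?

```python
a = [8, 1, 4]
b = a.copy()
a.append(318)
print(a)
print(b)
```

Key concept: list.copy() creates independent copy.
Step by step:
`a = [8, 1, 4]` → a = [8, 1, 4]
`b = a.copy()` → b = [8, 1, 4]
`a.append(318)` → a = [8, 1, 4, 318]
`print(a)` → prints [8, 1, 4, 318]
`print(b)` → prints [8, 1, 4]

Answer:
[8, 1, 4, 318]
[8, 1, 4]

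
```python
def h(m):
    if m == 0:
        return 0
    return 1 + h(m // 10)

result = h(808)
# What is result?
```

Count of digits of 808: 3

Answer: 3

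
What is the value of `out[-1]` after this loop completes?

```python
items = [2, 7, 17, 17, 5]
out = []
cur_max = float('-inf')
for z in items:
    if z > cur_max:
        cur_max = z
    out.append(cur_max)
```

Running max ends at 17
`out` takes the values: [] → [2] → [2, 7] → [2, 7, 17] → [2, 7, 17, 17] → [2, 7, 17, 17, 17]
So `out[-1]` = 17

Answer: 17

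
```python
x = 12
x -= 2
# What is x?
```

Trace:
`x = 12` → x = 12
`x -= 2` → x = 10
So x = 10

Answer: 10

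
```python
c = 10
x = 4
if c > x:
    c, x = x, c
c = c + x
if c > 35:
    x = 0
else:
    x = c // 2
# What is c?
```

Trace:
`c = 10` → c = 10
`x = 4` → x = 4
`if c > x: ...` → c > x is True → c = 4; x = 10
`c = c + x` → c = 14
`if c > 35: ...` → c > 35 is False, take else branch → x = 7
So c = 14

Answer: 14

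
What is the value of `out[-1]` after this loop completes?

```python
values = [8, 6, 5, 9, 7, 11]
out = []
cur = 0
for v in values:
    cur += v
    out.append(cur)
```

Cumulative sum ends at 46
`out` takes the values: [] → [8] → [8, 14] → [8, 14, 19] → [8, 14, 19, 28] → [8, 14, 19, 28, 35] → [8, 14, 19, 28, 35, 46]
So `out[-1]` = 46

Answer: 46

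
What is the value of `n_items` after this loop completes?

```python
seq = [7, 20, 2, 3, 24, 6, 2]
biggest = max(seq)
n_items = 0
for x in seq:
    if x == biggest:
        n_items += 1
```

Count of max value 24 in [7, 20, 2, 3, 24, 6, 2]
`n_items` takes the values: 0 → 1

Answer: 1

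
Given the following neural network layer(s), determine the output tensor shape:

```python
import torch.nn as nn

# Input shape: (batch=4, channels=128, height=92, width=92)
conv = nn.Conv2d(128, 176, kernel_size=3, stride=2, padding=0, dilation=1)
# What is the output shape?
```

Input: (4, 128, 92, 92) -> Output: (4, 176, 45, 45)

Answer: (4, 176, 45, 45)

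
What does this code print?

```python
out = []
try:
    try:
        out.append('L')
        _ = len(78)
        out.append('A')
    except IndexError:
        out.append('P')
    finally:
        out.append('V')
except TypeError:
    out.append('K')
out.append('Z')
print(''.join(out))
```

Execution trace: 'L' (try body) → 'V' (finally) → 'K' (outer except TypeError) → 'Z' (after the try/except). Output: LVKZ

Answer: LVKZ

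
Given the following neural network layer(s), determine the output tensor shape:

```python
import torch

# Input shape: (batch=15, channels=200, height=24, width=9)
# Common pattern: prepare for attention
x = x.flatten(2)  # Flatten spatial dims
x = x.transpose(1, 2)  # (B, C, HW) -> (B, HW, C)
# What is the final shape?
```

Input: (15, 200, 24, 9) -> after flatten(2): (15, 200, 216) -> Output: (15, 216, 200)

Answer: (15, 216, 200)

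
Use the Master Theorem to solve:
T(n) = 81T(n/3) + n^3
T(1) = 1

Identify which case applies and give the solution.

a=81, b=3, f(n)=n^3. log_3(81) = 4. Since c=3 < 4, Case 1 applies: T(n) = Θ(n^log_b(a)) = O(n^4).

Answer: O(n^4) - Case 1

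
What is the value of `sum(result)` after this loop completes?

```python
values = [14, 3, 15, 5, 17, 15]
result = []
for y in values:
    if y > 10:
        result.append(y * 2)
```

Sum of doubled values > 10
`result` takes the values: [] → [28] → [28, 30] → [28, 30, 34] → [28, 30, 34, 30]
So `sum(result)` = 122

Answer: 122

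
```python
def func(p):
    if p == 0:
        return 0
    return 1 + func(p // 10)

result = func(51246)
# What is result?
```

Count of digits of 51246: 5

Answer: 5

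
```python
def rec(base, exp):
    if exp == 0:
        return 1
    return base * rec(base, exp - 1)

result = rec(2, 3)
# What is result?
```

rec(2, 3) = 2 * 2 * 2 = 8

Answer: 8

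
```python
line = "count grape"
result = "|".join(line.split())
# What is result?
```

Trace:
`line = "count grape"` → line = 'count grape'
`result = "|".join(line.split())` → result = 'count|grape'
So result = 'count|grape'

Answer: 'count|grape'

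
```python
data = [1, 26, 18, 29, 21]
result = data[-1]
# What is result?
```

Trace:
`data = [1, 26, 18, 29, 21]` → data = [1, 26, 18, 29, 21]
`result = data[-1]` → result = 21
So result = 21

Answer: 21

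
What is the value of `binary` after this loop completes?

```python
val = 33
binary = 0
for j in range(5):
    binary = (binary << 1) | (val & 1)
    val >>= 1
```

Reverse lowest 5 bits of 33
`binary` takes the values: 0 → 1 → 2 → 4 → 8 → 16

Answer: 16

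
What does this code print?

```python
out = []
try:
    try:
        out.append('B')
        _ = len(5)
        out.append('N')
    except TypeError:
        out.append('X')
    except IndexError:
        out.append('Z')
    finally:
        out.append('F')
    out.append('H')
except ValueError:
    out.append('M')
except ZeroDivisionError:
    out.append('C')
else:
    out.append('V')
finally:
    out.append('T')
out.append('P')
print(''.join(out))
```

Execution trace: 'B' (inner try body) → 'X' (inner except TypeError) → 'F' (inner finally) → 'H' (try body, no exception) → 'V' (else) → 'T' (finally) → 'P' (after the try/except). Output: BXFHVTP

Answer: BXFHVTP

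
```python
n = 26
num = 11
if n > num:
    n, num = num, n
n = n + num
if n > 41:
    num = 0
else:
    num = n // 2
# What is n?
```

Trace:
`n = 26` → n = 26
`num = 11` → num = 11
`if n > num: ...` → n > num is True → n = 11; num = 26
`n = n + num` → n = 37
`if n > 41: ...` → n > 41 is False, take else branch → num = 18
So n = 37

Answer: 37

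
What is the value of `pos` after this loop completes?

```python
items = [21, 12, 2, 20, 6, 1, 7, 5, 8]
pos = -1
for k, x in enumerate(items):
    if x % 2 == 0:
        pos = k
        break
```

First even number index in [21, 12, 2, 20, 6, 1, 7, 5, 8]
`pos` takes the values: -1 → 1

Answer: 1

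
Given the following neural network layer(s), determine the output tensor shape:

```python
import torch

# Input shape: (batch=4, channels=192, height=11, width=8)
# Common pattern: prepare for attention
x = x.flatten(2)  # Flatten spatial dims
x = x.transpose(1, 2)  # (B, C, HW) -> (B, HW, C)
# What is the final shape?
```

Input: (4, 192, 11, 8) -> after flatten(2): (4, 192, 88) -> Output: (4, 88, 192)

Answer: (4, 88, 192)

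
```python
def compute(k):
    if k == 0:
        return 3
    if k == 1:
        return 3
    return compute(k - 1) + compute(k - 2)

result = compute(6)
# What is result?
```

Build up from base cases: compute(0)=3, compute(1)=3, compute(2)=6, compute(3)=9, compute(4)=15, compute(5)=24, compute(6)=39

Answer: 39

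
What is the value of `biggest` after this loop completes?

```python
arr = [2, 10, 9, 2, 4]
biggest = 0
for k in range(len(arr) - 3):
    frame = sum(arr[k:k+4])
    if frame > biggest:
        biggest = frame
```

Max sum of 4-element window in [2, 10, 9, 2, 4]
`biggest` takes the values: 0 → 23 → 25

Answer: 25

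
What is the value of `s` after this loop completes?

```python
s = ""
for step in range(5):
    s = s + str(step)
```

Concatenate digits 0 to 4
`s` takes the values: "" → "0" → "01" → "012" → "0123" → "01234"

Answer: "01234"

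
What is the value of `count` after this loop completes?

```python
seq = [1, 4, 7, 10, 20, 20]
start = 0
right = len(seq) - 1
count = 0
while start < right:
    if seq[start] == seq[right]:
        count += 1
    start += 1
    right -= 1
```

Count matching pairs from ends
`count` takes the values: 0

Answer: 0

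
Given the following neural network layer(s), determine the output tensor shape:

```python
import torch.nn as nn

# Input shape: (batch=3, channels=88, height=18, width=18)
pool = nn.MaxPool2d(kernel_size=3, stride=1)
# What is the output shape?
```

Input: (3, 88, 18, 18) -> Output: (3, 88, 16, 16)

Answer: (3, 88, 16, 16)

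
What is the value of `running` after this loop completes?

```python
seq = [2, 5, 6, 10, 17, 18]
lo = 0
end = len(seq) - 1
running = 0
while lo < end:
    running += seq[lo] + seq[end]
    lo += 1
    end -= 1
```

Sum of pairs from ends
`running` takes the values: 0 → 20 → 42 → 58

Answer: 58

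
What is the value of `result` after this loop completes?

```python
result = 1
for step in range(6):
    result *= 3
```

3^6 = 729
`result` takes the values: 1 → 3 → 9 → 27 → 81 → 243 → 729

Answer: 729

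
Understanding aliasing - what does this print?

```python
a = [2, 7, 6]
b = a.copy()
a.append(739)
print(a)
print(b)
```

Key concept: list.copy() creates independent copy.
Step by step:
`a = [2, 7, 6]` → a = [2, 7, 6]
`b = a.copy()` → b = [2, 7, 6]
`a.append(739)` → a = [2, 7, 6, 739]
`print(a)` → prints [2, 7, 6, 739]
`print(b)` → prints [2, 7, 6]

Answer:
[2, 7, 6, 739]
[2, 7, 6]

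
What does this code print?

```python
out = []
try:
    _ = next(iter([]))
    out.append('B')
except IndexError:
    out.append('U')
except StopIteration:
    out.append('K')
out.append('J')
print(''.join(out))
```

Execution trace: 'K' (except StopIteration) → 'J' (after the try/except). Output: KJ

Answer: KJ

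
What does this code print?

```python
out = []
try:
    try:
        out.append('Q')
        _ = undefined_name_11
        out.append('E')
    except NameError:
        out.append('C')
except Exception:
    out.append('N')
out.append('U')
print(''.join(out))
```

Execution trace: 'Q' (inner try body) → 'C' (inner except NameError) → 'U' (after the try/except). Output: QCU

Answer: QCU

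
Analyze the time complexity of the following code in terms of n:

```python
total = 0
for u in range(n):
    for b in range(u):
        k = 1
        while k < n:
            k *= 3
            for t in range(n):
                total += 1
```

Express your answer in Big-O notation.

Each loop level contributes: n × n × log n × n. Multiplying the contributions gives O(n^3 log n).

Answer: O(n^3 log n)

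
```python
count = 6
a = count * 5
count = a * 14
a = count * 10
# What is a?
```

Trace:
`count = 6` → count = 6
`a = count * 5` → a = 30
`count = a * 14` → count = 420
`a = count * 10` → a = 4200
So a = 4200

Answer: 4200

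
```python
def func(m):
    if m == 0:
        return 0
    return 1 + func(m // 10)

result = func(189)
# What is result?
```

Count of digits of 189: 3

Answer: 3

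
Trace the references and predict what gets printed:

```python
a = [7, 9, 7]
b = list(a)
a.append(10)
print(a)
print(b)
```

Key concept: list() constructor creates copy.
Step by step:
`a = [7, 9, 7]` → a = [7, 9, 7]
`b = list(a)` → b = [7, 9, 7]
`a.append(10)` → a = [7, 9, 7, 10]
`print(a)` → prints [7, 9, 7, 10]
`print(b)` → prints [7, 9, 7]

Answer:
[7, 9, 7, 10]
[7, 9, 7]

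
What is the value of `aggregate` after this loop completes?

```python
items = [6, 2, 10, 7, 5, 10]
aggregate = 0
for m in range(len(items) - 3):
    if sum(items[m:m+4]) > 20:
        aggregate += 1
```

Count windows with sum > 20
`aggregate` takes the values: 0 → 1 → 2 → 3

Answer: 3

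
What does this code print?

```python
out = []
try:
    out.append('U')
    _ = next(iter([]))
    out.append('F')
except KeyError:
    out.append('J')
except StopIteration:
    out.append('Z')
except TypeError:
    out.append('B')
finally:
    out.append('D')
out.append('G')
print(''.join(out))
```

Execution trace: 'U' (try body) → 'Z' (except StopIteration) → 'D' (finally) → 'G' (after the try/except). Output: UZDG

Answer: UZDG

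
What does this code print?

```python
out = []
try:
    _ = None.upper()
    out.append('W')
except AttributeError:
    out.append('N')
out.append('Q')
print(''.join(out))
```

Execution trace: 'N' (except AttributeError) → 'Q' (after the try/except). Output: NQ

Answer: NQ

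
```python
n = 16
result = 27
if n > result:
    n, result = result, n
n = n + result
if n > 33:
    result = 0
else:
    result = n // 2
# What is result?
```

Trace:
`n = 16` → n = 16
`result = 27` → result = 27
`if n > result: ...` → n > result is False → no variable changes
`n = n + result` → n = 43
`if n > 33: ...` → n > 33 is True → result = 0
So result = 0

Answer: 0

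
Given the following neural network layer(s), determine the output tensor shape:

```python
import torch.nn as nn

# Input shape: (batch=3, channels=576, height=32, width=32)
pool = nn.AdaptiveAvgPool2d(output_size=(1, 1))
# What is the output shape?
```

Input: (3, 576, 32, 32) -> Output: (3, 576, 1, 1)

Answer: (3, 576, 1, 1)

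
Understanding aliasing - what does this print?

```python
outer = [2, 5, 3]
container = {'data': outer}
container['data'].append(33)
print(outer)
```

Key concept: dict holds reference to list.
Step by step:
`outer = [2, 5, 3]` → outer = [2, 5, 3]
`container = {'data': outer}` → container = {'data': [2, 5, 3]}
`container['data'].append(33)` → outer = [2, 5, 3, 33]; container = {'data': [2, 5, 3, 33]}
`print(outer)` → prints [2, 5, 3, 33]

Answer: [2, 5, 3, 33]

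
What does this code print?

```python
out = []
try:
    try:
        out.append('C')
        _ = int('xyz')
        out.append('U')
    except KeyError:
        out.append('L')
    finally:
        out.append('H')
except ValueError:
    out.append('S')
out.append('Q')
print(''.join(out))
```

Execution trace: 'C' (try body) → 'H' (finally) → 'S' (outer except ValueError) → 'Q' (after the try/except). Output: CHSQ

Answer: CHSQ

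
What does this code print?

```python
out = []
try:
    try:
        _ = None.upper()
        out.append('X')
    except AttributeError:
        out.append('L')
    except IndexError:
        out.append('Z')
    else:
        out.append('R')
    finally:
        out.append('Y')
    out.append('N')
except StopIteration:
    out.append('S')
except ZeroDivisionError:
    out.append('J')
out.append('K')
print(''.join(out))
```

Execution trace: 'L' (inner except AttributeError) → 'Y' (inner finally) → 'N' (try body, no exception) → 'K' (after the try/except). Output: LYNK

Answer: LYNK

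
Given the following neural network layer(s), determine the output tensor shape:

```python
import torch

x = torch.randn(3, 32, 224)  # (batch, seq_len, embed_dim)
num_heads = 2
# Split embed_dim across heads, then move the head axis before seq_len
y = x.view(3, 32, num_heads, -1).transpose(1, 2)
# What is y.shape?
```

Input: (3, 32, 224) -> head_dim = 224 // 2 = 112; after view: (3, 32, 2, 112) -> after transpose(1, 2): (3, 2, 32, 112) -> Output: (3, 2, 32, 112)

Answer: (3, 2, 32, 112)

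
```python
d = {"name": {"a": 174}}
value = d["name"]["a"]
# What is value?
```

Trace:
`d = {"name": {"a": 174}}` → d = {'name': {'a': 174}}
`value = d["name"]["a"]` → value = 174
So value = 174

Answer: 174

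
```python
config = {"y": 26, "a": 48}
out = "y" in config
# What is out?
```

Trace:
`config = {"y": 26, "a": 48}` → config = {'y': 26, 'a': 48}
`out = "y" in config` → out = True
So out = True

Answer: True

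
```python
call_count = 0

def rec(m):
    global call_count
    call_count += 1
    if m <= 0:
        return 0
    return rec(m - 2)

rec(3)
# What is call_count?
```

Linear recursion stepping by 2: 3 calls from m=3 down to ≤0.

Answer: 3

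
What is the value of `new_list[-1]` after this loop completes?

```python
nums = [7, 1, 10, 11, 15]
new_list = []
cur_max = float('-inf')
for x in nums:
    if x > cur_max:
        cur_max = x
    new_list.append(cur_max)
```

Running max ends at 15
`new_list` takes the values: [] → [7] → [7, 7] → [7, 7, 10] → [7, 7, 10, 11] → [7, 7, 10, 11, 15]
So `new_list[-1]` = 15

Answer: 15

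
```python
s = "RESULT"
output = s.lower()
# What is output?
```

Trace:
`s = "RESULT"` → s = 'RESULT'
`output = s.lower()` → output = 'result'
So output = 'result'

Answer: 'result'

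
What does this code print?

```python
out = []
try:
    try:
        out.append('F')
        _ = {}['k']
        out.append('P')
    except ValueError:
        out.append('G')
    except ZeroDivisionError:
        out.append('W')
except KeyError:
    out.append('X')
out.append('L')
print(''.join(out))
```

Execution trace: 'F' (try body) → 'X' (outer except KeyError) → 'L' (after the try/except). Output: FXL

Answer: FXL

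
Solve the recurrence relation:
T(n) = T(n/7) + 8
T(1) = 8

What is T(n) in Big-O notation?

Each step divides n by 7 and adds 8. After log_7(n) steps we reach T(1)=8. So T(n) = 8·log_7(n) + 8 = O(log n).

Answer: O(log n)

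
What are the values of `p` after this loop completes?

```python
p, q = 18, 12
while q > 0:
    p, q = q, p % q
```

GCD of 18 and 12
`p` takes the values: 18 → 12 → 6

Answer: 6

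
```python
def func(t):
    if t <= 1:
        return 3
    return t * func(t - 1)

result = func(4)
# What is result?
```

func(4) = 4 * 3 * 2 * 3 = 72

Answer: 72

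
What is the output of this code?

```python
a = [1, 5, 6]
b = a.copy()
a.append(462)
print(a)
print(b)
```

Key concept: list.copy() creates independent copy.
Step by step:
`a = [1, 5, 6]` → a = [1, 5, 6]
`b = a.copy()` → b = [1, 5, 6]
`a.append(462)` → a = [1, 5, 6, 462]
`print(a)` → prints [1, 5, 6, 462]
`print(b)` → prints [1, 5, 6]

Answer:
[1, 5, 6, 462]
[1, 5, 6]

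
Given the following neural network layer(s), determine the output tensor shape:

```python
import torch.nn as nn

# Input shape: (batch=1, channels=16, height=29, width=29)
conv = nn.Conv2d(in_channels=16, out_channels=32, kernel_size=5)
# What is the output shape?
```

Input: (1, 16, 29, 29) -> Output: (1, 32, 25, 25)

Answer: (1, 32, 25, 25)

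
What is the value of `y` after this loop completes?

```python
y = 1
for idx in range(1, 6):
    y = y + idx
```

Start at 1, add 1 through 5
`y` takes the values: 1 → 2 → 4 → 7 → 11 → 16

Answer: 16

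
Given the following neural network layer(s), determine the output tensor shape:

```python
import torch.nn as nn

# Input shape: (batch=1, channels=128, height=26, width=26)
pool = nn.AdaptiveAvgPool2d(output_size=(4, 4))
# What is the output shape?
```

Input: (1, 128, 26, 26) -> Output: (1, 128, 4, 4)

Answer: (1, 128, 4, 4)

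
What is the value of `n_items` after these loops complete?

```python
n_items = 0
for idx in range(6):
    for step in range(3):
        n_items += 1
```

6 * 3 = 18
`n_items` takes the values: 0 → 1 → 2 → 3 → 4 → 5 → 6 → 7 → 8 → 9 → 10 → 11 → 12 → 13 → 14 → 15 → 16 → 17 → 18

Answer: 18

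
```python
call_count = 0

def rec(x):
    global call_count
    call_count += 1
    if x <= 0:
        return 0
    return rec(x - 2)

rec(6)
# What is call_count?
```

Linear recursion stepping by 2: 4 calls from x=6 down to ≤0.

Answer: 4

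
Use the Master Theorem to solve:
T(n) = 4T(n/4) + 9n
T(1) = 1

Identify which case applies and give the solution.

a=4, b=4, f(n)=9n. log_4(4) = 1. Since c=1 = 1, Case 2 applies: T(n) = Θ(n^log_b(a) · log n) = O(n log n).

Answer: O(n log n) - Case 2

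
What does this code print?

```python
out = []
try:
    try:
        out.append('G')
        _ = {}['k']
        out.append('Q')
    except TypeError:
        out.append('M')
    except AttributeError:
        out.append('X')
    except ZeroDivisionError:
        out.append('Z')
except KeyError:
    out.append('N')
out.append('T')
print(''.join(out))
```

Execution trace: 'G' (try body) → 'N' (outer except KeyError) → 'T' (after the try/except). Output: GNT

Answer: GNT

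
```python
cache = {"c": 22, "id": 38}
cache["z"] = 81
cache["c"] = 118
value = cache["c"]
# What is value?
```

Trace:
`cache = {"c": 22, "id": 38}` → cache = {'c': 22, 'id': 38}
`cache["z"] = 81` → cache = {'c': 22, 'id': 38, 'z': 81}
`cache["c"] = 118` → cache = {'c': 118, 'id': 38, 'z': 81}
`value = cache["c"]` → value = 118
So value = 118

Answer: 118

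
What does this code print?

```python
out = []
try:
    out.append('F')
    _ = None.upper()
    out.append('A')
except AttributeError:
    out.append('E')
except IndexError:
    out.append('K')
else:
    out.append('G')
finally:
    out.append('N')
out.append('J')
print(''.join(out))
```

Execution trace: 'F' (try body) → 'E' (except AttributeError) → 'N' (finally) → 'J' (after the try/except). Output: FENJ

Answer: FENJ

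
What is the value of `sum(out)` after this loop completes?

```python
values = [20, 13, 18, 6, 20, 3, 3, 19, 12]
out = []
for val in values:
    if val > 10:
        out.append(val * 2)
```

Sum of doubled values > 10
`out` takes the values: [] → [40] → [40, 26] → [40, 26, 36] → [40, 26, 36, 40] → [40, 26, 36, 40, 38] → [40, 26, 36, 40, 38, 24]
So `sum(out)` = 204

Answer: 204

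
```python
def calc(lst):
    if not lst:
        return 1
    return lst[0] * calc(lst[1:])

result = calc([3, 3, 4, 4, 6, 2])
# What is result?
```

Product over [3, 3, 4, 4, 6, 2] = 3 * 3 * 4 * 4 * 6 * 2 = 1728

Answer: 1728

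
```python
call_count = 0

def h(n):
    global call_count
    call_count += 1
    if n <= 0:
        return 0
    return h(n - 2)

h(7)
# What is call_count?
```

Linear recursion stepping by 2: 5 calls from n=7 down to ≤0.

Answer: 5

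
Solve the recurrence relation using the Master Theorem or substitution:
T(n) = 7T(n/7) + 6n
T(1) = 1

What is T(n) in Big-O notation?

By Master Theorem: a=7, b=7, f(n)=6n. Since log_7(7) = 1 and f(n) = Θ(n^1), Case 2 applies. T(n) = O(n log n).

Answer: O(n log n)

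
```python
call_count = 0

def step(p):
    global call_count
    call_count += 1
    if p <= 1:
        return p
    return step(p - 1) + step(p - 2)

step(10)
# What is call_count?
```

Calls(p) = 1 + Calls(p-1) + Calls(p-2); Calls(0)=Calls(1)=1. For p=10 this gives 177.

Answer: 177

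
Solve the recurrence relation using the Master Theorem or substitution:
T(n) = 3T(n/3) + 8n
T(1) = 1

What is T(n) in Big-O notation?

By Master Theorem: a=3, b=3, f(n)=8n. Since log_3(3) = 1 and f(n) = Θ(n^1), Case 2 applies. T(n) = O(n log n).

Answer: O(n log n)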